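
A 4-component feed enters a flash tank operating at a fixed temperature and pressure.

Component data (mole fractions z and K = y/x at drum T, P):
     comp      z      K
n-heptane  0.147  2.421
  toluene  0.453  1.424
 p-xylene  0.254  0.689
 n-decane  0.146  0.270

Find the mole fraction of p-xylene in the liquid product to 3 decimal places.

Let ψ = V/F and solve Σ zᵢ(Kᵢ−1)/(1+ψ(Kᵢ−1)) = 0.
Feasibility: ΣzᵢKᵢ = 1.215, Σzᵢ/Kᵢ = 1.288 — both > 1, two phases present.
Newton iteration, ψ⁰ = 0.5:
  ψ = 0.500: g = 0.0192, g' = -0.384 → ψ = 0.550
  ψ = 0.550: g = -0.0004, g' = -0.400 → ψ = 0.549
Converged at ψ = 0.549.
Compositions from xᵢ = zᵢ/(1+ψ(Kᵢ−1)), yᵢ = Kᵢxᵢ:
  n-heptane: x = 0.083, y = 0.200
  toluene: x = 0.367, y = 0.523
  p-xylene: x = 0.306, y = 0.211
  n-decane: x = 0.244, y = 0.066

x_p-xylene = 0.306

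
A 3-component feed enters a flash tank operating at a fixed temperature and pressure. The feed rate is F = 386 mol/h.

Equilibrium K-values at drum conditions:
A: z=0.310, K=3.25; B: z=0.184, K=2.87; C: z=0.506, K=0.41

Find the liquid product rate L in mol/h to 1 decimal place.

Let ψ = V/F and solve Σ zᵢ(Kᵢ−1)/(1+ψ(Kᵢ−1)) = 0.
Feasibility: ΣzᵢKᵢ = 1.743, Σzᵢ/Kᵢ = 1.394 — both > 1, two phases present.
Newton iteration, ψ⁰ = 0.5:
  ψ = 0.500: g = 0.0826, g' = -0.874 → ψ = 0.595
  ψ = 0.595: g = 0.0015, g' = -0.849 → ψ = 0.596
Converged at ψ = 0.596.
Then V = ψ·F = 0.5963·386 = 230.2 mol/h and L = F − V = 155.8 mol/h.

L = 155.8 mol/h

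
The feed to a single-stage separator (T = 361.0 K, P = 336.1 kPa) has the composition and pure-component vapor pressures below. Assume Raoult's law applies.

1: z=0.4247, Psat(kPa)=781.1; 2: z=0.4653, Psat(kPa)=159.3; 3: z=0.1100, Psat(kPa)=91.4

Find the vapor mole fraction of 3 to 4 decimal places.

y_3 = 0.0388

Raoult's law: Kᵢ = Pᵢˢᵃᵗ/P = Pᵢˢᵃᵗ/336.1.
  K_1 = 781.1/336.1 = 2.324011, K_2 = 159.3/336.1 = 0.473966, K_3 = 91.4/336.1 = 0.271943
Let ψ = V/F and solve Σ zᵢ(Kᵢ−1)/(1+ψ(Kᵢ−1)) = 0.
Feasibility: ΣzᵢKᵢ = 1.2375, Σzᵢ/Kᵢ = 1.5690 — both > 1, two phases present.
Newton–Raphson from ψ = 0.5:
  ψ = 0.5000: g = -0.11971, g' = -0.6507 → ψ = 0.3160
  ψ = 0.3160: g = -0.00116, g' = -0.6536 → ψ = 0.3143
Converged at ψ = 0.3143.
Compositions from xᵢ = zᵢ/(1+ψ(Kᵢ−1)), yᵢ = Kᵢxᵢ:
  1: x = 0.2999, y = 0.6970
  2: x = 0.5575, y = 0.2642
  3: x = 0.1426, y = 0.0388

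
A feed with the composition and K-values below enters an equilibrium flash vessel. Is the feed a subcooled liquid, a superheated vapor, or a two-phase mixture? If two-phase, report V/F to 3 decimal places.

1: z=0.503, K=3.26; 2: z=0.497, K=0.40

two-phase, V/F = 0.618

ΣzᵢKᵢ = 1.839; Σzᵢ/Kᵢ = 1.397.
Both exceed 1, so a two-phase solution exists.
Material balance + equilibrium reduce to Σ zᵢ(Kᵢ−1)/(1+ψ(Kᵢ−1)) = 0.
Binary case is linear: z₁(K₁−1)(1+ψ(K₂−1)) + z₂(K₂−1)(1+ψ(K₁−1)) = 0
⇒ ψ = [z₁(K₁−1)+z₂(K₂−1)] / [−(K₁−1)(K₂−1)] = 0.8386/1.3560 = 0.618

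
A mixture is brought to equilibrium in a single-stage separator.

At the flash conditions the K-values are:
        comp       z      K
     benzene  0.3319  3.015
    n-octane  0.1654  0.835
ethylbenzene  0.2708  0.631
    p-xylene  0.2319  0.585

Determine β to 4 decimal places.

β = 0.6393

Let β = V/F and solve Σ zᵢ(Kᵢ−1)/(1+β(Kᵢ−1)) = 0.
Check two-phase: ΣzᵢKᵢ = 1.4453 > 1 and Σzᵢ/Kᵢ = 1.1337 > 1, so g(0) = 0.4453 > 0 and g(1) = -0.1337 < 0.
Newton–Raphson from β = 0.5:
  β = 0.5000: g = 0.05943, g' = -0.4588 → β = 0.6295
  β = 0.6295: g = 0.00392, g' = -0.4032 → β = 0.6393
Converged at β = 0.6393.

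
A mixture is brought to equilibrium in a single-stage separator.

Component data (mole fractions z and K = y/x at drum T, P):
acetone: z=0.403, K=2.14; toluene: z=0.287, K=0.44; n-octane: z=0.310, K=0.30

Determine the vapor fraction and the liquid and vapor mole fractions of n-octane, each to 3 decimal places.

Material balance + equilibrium reduce to Σ zᵢ(Kᵢ−1)/(1+ψ(Kᵢ−1)) = 0.
Feasibility: ΣzᵢKᵢ = 1.082, Σzᵢ/Kᵢ = 1.874 — both > 1, two phases present.
Newton–Raphson from ψ = 0.55:
  ψ = 0.550: g = -0.3027, g' = -0.787 → ψ = 0.166
  ψ = 0.166: g = -0.0361, g' = -0.674 → ψ = 0.112
  ψ = 0.112: g = 0.0005, g' = -0.693 → ψ = 0.113
Converged at ψ = 0.113.
Compositions from xᵢ = zᵢ/(1+ψ(Kᵢ−1)), yᵢ = Kᵢxᵢ:
  acetone: x = 0.357, y = 0.764
  toluene: x = 0.306, y = 0.135
  n-octane: x = 0.337, y = 0.101

ψ = 0.113, x_n-octane = 0.337, y_n-octane = 0.101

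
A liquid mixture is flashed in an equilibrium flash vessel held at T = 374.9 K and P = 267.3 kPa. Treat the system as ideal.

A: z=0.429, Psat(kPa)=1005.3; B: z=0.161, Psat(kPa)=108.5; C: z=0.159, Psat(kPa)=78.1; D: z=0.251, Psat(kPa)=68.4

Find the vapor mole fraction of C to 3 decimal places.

y_C = 0.066

Raoult's law: Kᵢ = Pᵢˢᵃᵗ/P = Pᵢˢᵃᵗ/267.3.
  K_A = 1005.3/267.3 = 3.76094, K_B = 108.5/267.3 = 0.40591, K_C = 78.1/267.3 = 0.29218, K_D = 68.4/267.3 = 0.25589
Rachford–Rice: g(V/F) = Σ zᵢ(Kᵢ−1)/(1+V/F(Kᵢ−1)) = 0.
g(0) = ΣzᵢKᵢ − 1 = 0.789 and g(1) = 1 − Σzᵢ/Kᵢ = -1.036, so a root lies in (0, 1).
Iterate (Newton) starting at V/F = 0.46:
  V/F = 0.460: g = -0.0607, g' = -1.239 → V/F = 0.411
Converged at V/F = 0.411.
Compositions from xᵢ = zᵢ/(1+V/F(Kᵢ−1)), yᵢ = Kᵢxᵢ:
  A: x = 0.201, y = 0.755
  B: x = 0.213, y = 0.086
  C: x = 0.224, y = 0.066
  D: x = 0.362, y = 0.093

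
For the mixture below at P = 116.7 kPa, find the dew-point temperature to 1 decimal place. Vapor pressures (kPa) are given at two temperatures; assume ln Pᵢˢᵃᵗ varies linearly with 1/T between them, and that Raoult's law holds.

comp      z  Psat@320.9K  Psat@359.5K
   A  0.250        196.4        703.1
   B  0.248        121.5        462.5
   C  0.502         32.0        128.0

Dew-point temperature: Σzᵢ·P/Pᵢˢᵃᵗ(T) = 1. Interpolate ln Pᵢˢᵃᵗ = aᵢ + bᵢ/T.
  T = 320.9 K: ΣzᵢP/Pᵢˢᵃᵗ = 2.2175
  T = 359.5 K: ΣzᵢP/Pᵢˢᵃᵗ = 0.5618
  T = 340.2 K: ΣzᵢP/Pᵢˢᵃᵗ = 1.0733
  T = 349.9 K: ΣzᵢP/Pᵢˢᵃᵗ = 0.7683
  T = 345.0 K: ΣzᵢP/Pᵢˢᵃᵗ = 0.9075
  T = 342.6 K: ΣzᵢP/Pᵢˢᵃᵗ = 0.9864
Interpolating between 340.2 K and 342.6 K gives T ≈ 342.2 K.

T = 342.2 K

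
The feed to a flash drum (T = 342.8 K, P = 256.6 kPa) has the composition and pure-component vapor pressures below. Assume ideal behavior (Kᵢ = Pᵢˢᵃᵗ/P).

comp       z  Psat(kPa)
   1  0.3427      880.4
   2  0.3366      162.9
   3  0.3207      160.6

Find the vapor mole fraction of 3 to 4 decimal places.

y_3 = 0.2661

Raoult's law: Kᵢ = Pᵢˢᵃᵗ/P = Pᵢˢᵃᵗ/256.6.
  K_1 = 880.4/256.6 = 3.431021, K_2 = 162.9/256.6 = 0.634840, K_3 = 160.6/256.6 = 0.625877
Newton iteration, ψ⁰ = 0.5:
  ψ = 0.5000: g = 0.07808, g' = -0.5477 → ψ = 0.6426
  ψ = 0.6426: g = 0.00663, g' = -0.4630 → ψ = 0.6569
  ψ = 0.6569: g = 0.00004, g' = -0.4569 → ψ = 0.6570
Converged at ψ = 0.6570.
Compositions from xᵢ = zᵢ/(1+ψ(Kᵢ−1)), yᵢ = Kᵢxᵢ:
  1: x = 0.1320, y = 0.4527
  2: x = 0.4428, y = 0.2811
  3: x = 0.4252, y = 0.2661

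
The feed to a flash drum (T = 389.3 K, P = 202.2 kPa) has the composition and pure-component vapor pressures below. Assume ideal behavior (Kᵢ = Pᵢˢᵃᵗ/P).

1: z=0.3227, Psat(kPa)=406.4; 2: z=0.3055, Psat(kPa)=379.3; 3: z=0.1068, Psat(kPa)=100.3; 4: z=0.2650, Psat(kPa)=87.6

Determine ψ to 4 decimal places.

ψ = 0.7484

Raoult's law: Kᵢ = Pᵢˢᵃᵗ/P = Pᵢˢᵃᵗ/202.2.
  K_1 = 406.4/202.2 = 2.009891, K_2 = 379.3/202.2 = 1.875865, K_3 = 100.3/202.2 = 0.496044, K_4 = 87.6/202.2 = 0.433234
Let ψ = V/F and solve Σ zᵢ(Kᵢ−1)/(1+ψ(Kᵢ−1)) = 0.
Feasibility: ΣzᵢKᵢ = 1.3895, Σzᵢ/Kᵢ = 1.1504 — both > 1, two phases present.
Newton–Raphson from ψ = 0.5:
  ψ = 0.5000: g = 0.12109, g' = -0.4729 → ψ = 0.7561
  ψ = 0.7561: g = -0.00399, g' = -0.5221 → ψ = 0.7484
Converged at ψ = 0.7484.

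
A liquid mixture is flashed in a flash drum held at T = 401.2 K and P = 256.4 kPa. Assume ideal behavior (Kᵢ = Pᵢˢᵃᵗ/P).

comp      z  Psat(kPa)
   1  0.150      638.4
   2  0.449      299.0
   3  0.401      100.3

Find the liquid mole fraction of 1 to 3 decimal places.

x_1 = 0.127

Raoult's law: Kᵢ = Pᵢˢᵃᵗ/P = Pᵢˢᵃᵗ/256.4.
  K_1 = 638.4/256.4 = 2.48986, K_2 = 299.0/256.4 = 1.16615, K_3 = 100.3/256.4 = 0.39119
Iterate (Newton) starting at ψ = 0.5:
  ψ = 0.500: g = -0.1540, g' = -0.427 → ψ = 0.139
  ψ = 0.139: g = -0.0088, g' = -0.418 → ψ = 0.118
Converged at ψ = 0.118.
Compositions from xᵢ = zᵢ/(1+ψ(Kᵢ−1)), yᵢ = Kᵢxᵢ:
  1: x = 0.127, y = 0.317
  2: x = 0.440, y = 0.513
  3: x = 0.432, y = 0.169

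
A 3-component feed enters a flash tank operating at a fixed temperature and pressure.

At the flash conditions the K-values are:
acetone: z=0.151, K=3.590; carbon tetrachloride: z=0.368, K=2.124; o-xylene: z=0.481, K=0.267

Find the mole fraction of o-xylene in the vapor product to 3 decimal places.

Material balance + equilibrium reduce to Σ zᵢ(Kᵢ−1)/(1+V/F(Kᵢ−1)) = 0.
Feasibility: ΣzᵢKᵢ = 1.452, Σzᵢ/Kᵢ = 2.017 — both > 1, two phases present.
Iterate (Newton) starting at V/F = 0.5:
  V/F = 0.500: g = -0.1213, g' = -1.027 → V/F = 0.382
  V/F = 0.382: g = -0.0036, g' = -0.982 → V/F = 0.378
Converged at V/F = 0.378.
Compositions from xᵢ = zᵢ/(1+V/F(Kᵢ−1)), yᵢ = Kᵢxᵢ:
  acetone: x = 0.076, y = 0.274
  carbon tetrachloride: x = 0.258, y = 0.548
  o-xylene: x = 0.665, y = 0.178

y_o-xylene = 0.178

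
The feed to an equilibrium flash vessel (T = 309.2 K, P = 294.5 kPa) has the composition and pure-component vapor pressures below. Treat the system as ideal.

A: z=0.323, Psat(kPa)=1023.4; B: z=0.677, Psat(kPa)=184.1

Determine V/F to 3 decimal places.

Raoult's law: Kᵢ = Pᵢˢᵃᵗ/P = Pᵢˢᵃᵗ/294.5.
  K_A = 1023.4/294.5 = 3.47504, K_B = 184.1/294.5 = 0.62513
Rachford–Rice: g(V/F) = Σ zᵢ(Kᵢ−1)/(1+V/F(Kᵢ−1)) = 0.
g(0) = ΣzᵢKᵢ − 1 = 0.546 and g(1) = 1 − Σzᵢ/Kᵢ = -0.176, so a root lies in (0, 1).
Binary case is linear: z₁(K₁−1)(1+V/F(K₂−1)) + z₂(K₂−1)(1+V/F(K₁−1)) = 0
⇒ V/F = [z₁(K₁−1)+z₂(K₂−1)] / [−(K₁−1)(K₂−1)] = 0.5456/0.9278 = 0.588

V/F = 0.588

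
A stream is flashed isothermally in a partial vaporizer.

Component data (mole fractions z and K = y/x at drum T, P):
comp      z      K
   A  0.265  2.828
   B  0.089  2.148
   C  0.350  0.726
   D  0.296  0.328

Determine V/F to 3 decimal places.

V/F = 0.353

Rachford–Rice: g(V/F) = Σ zᵢ(Kᵢ−1)/(1+V/F(Kᵢ−1)) = 0.
g(0) = ΣzᵢKᵢ − 1 = 0.292 and g(1) = 1 − Σzᵢ/Kᵢ = -0.520, so a root lies in (0, 1).
Newton iteration, V/F⁰ = 0.64:
  V/F = 0.640: g = -0.1832, g' = -0.677 → V/F = 0.370
  V/F = 0.370: g = -0.0105, g' = -0.642 → V/F = 0.353
Converged at V/F = 0.353.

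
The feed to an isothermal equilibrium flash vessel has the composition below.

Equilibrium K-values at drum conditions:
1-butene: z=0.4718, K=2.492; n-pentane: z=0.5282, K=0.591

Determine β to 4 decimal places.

β = 0.7995

Binary case is linear: z₁(K₁−1)(1+β(K₂−1)) + z₂(K₂−1)(1+β(K₁−1)) = 0
⇒ β = [z₁(K₁−1)+z₂(K₂−1)] / [−(K₁−1)(K₂−1)] = 0.48789/0.61023 = 0.7995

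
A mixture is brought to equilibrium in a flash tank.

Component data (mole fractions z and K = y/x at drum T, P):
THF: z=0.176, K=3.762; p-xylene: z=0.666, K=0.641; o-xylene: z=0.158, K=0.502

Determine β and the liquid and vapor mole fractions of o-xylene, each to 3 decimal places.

Rachford–Rice: g(β) = Σ zᵢ(Kᵢ−1)/(1+β(Kᵢ−1)) = 0.
g(0) = ΣzᵢKᵢ − 1 = 0.168 and g(1) = 1 − Σzᵢ/Kᵢ = -0.401, so a root lies in (0, 1).
Newton–Raphson from β = 0.5:
  β = 0.500: g = -0.1920, g' = -0.434 → β = 0.057
  β = 0.057: g = 0.0945, g' = -1.131 → β = 0.141
  β = 0.141: g = 0.0135, g' = -0.836 → β = 0.157
Converged at β = 0.157.
Compositions from xᵢ = zᵢ/(1+β(Kᵢ−1)), yᵢ = Kᵢxᵢ:
  THF: x = 0.123, y = 0.461
  p-xylene: x = 0.706, y = 0.452
  o-xylene: x = 0.171, y = 0.086

β = 0.157, x_o-xylene = 0.171, y_o-xylene = 0.086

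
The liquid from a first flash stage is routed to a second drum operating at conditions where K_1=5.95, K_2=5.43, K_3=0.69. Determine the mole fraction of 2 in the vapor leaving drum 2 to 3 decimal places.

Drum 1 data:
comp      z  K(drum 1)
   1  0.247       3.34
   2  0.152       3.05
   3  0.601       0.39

y_2 (drum 2) = 0.138

Drum 1:
Rachford–Rice: g(ψ₁) = Σ zᵢ(Kᵢ−1)/(1+ψ₁(Kᵢ−1)) = 0.
g(0) = ΣzᵢKᵢ − 1 = 0.523 and g(1) = 1 − Σzᵢ/Kᵢ = -0.665, so a root lies in (0, 1).
Iterate (Newton) starting at ψ₁ = 0.5:
  ψ₁ = 0.500: g = -0.1073, g' = -0.906 → ψ₁ = 0.382
  ψ₁ = 0.382: g = 0.0023, g' = -0.958 → ψ₁ = 0.384
Converged at ψ₁ = 0.384.
Drum-1 compositions:
  1: x = 0.130, y = 0.435
  2: x = 0.085, y = 0.259
  3: x = 0.785, y = 0.306
Drum-2 feed = drum-1 liquid: z₂ = (0.1301, 0.0850, 0.7849).
Drum 2:
Rachford–Rice: g(ψ₂) = Σ zᵢ(Kᵢ−1)/(1+ψ₂(Kᵢ−1)) = 0.
Feasibility: ΣzᵢKᵢ = 1.777, Σzᵢ/Kᵢ = 1.175 — both > 1, two phases present.
Newton–Raphson from ψ₂ = 0.47:
  ψ₂ = 0.470: g = 0.0310, g' = -0.567 → ψ₂ = 0.525
  ψ₂ = 0.525: g = 0.0018, g' = -0.505 → ψ₂ = 0.528
Converged at ψ₂ = 0.528.
  1: x = 0.036, y = 0.214
  2: x = 0.025, y = 0.138
  3: x = 0.939, y = 0.648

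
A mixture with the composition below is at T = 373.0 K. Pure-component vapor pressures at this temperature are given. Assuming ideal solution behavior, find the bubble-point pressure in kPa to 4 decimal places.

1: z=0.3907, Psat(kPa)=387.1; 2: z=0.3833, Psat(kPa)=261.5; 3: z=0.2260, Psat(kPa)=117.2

Pbub = 277.9601 kPa

At the bubble point ψ → 0, so ΣzᵢKᵢ = 1 with Kᵢ = Pᵢˢᵃᵗ/P ⇒ P = ΣzᵢPᵢˢᵃᵗ.
P = 0.3907·387.1 + 0.3833·261.5 + 0.2260·117.2 = 277.9601 kPa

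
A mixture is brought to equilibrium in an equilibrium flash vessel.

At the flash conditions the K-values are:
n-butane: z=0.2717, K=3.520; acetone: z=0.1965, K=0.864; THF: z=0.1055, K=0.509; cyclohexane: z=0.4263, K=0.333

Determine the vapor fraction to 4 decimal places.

ψ = 0.2418

Rachford–Rice: g(ψ) = Σ zᵢ(Kᵢ−1)/(1+ψ(Kᵢ−1)) = 0.
Check two-phase: ΣzᵢKᵢ = 1.3218 > 1 and Σzᵢ/Kᵢ = 1.7921 > 1, so g(0) = 0.3218 > 0 and g(1) = -0.7921 < 0.
Newton–Raphson from ψ = 0.5:
  ψ = 0.5000: g = -0.22099, g' = -0.8136 → ψ = 0.2284
  ψ = 0.2284: g = 0.01321, g' = -0.9952 → ψ = 0.2417
  ψ = 0.2417: g = 0.00015, g' = -0.9727 → ψ = 0.2418
Converged at ψ = 0.2418.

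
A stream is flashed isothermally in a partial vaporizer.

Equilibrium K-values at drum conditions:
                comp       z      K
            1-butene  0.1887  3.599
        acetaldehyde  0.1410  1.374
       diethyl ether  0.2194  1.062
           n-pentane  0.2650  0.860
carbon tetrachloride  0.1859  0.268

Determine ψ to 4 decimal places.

ψ = 0.5321

Let ψ = V/F and solve Σ zᵢ(Kᵢ−1)/(1+ψ(Kᵢ−1)) = 0.
Check two-phase: ΣzᵢKᵢ = 1.3836 > 1 and Σzᵢ/Kᵢ = 1.3634 > 1, so g(0) = 0.3836 > 0 and g(1) = -0.3634 < 0.
Newton iteration, ψ⁰ = 0.49:
  ψ = 0.4900: g = 0.02147, g' = -0.5097 → ψ = 0.5321
Converged at ψ = 0.5321.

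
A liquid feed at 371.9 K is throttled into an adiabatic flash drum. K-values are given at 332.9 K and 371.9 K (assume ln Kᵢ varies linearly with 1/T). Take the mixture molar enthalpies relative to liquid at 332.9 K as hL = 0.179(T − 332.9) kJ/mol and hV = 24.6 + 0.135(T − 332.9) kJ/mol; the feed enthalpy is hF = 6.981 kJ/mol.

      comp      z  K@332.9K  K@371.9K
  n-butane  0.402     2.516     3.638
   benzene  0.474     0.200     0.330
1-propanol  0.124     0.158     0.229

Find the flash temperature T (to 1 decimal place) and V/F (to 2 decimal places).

T = 345.4 K, V/F = 0.20

Adiabatic flash: solve Rachford–Rice at each trial T, then check hF = ψ·hV(T) + (1−ψ)·hL(T).
  T = 332.9 K: K = (2.516, 0.200, 0.158), RR gives ψ = 0.103, H_out = 2.524 kJ/mol
  T = 371.9 K: K = (3.638, 0.330, 0.229), RR gives ψ = 0.354, H_out = 15.092 kJ/mol
  T = 352.4 K: K = (3.056, 0.260, 0.192), RR gives ψ = 0.242, H_out = 9.246 kJ/mol
  T = 342.6 K: K = (2.779, 0.229, 0.175), RR gives ψ = 0.178, H_out = 6.033 kJ/mol
  T = 347.5 K: K = (2.917, 0.244, 0.183), RR gives ψ = 0.211, H_out = 7.672 kJ/mol
  T = 345.1 K: K = (2.849, 0.237, 0.179), RR gives ψ = 0.195, H_out = 6.878 kJ/mol
Linear interpolation between T = 345.1 (H_out = 6.878) and T = 347.5 (H_out = 7.672) on hF = 6.981 gives T ≈ 345.4 K, at which ψ = 0.20.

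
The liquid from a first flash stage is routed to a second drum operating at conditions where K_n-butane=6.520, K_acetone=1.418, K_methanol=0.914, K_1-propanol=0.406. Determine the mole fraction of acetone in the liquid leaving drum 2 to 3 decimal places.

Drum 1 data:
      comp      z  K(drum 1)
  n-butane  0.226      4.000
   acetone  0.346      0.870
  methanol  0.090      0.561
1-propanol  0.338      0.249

x_acetone (drum 2) = 0.301

Drum 1:
Rachford–Rice: g(ψ₁) = Σ zᵢ(Kᵢ−1)/(1+ψ₁(Kᵢ−1)) = 0.
Check two-phase: ΣzᵢKᵢ = 1.340 > 1 and Σzᵢ/Kᵢ = 1.972 > 1, so g(0) = 0.340 > 0 and g(1) = -0.972 < 0.
Iterate (Newton) starting at ψ₁ = 0.54:
  ψ₁ = 0.540: g = -0.2684, g' = -0.872 → ψ₁ = 0.232
  ψ₁ = 0.232: g = 0.0017, g' = -1.014 → ψ₁ = 0.234
Converged at ψ₁ = 0.234.
Drum-1 compositions:
  n-butane: x = 0.133, y = 0.531
  acetone: x = 0.357, y = 0.310
  methanol: x = 0.100, y = 0.056
  1-propanol: x = 0.410, y = 0.102
Drum-2 feed = drum-1 liquid: z₂ = (0.1328, 0.3569, 0.1003, 0.4101).
Drum 2:
Newton–Raphson from ψ₂ = 0.33:
  ψ₂ = 0.330: g = 0.0790, g' = -0.781 → ψ₂ = 0.431
  ψ₂ = 0.431: g = 0.0068, g' = -0.661 → ψ₂ = 0.442
Converged at ψ₂ = 0.442.
  n-butane: x = 0.039, y = 0.252
  acetone: x = 0.301, y = 0.427
  methanol: x = 0.104, y = 0.095
  1-propanol: x = 0.556, y = 0.226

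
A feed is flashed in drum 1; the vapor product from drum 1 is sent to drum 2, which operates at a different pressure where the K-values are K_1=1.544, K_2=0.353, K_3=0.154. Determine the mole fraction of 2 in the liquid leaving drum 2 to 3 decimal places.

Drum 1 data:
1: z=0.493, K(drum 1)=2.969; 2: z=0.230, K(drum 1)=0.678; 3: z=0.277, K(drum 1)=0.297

x_2 (drum 2) = 0.236

Drum 1:
Material balance + equilibrium reduce to Σ zᵢ(Kᵢ−1)/(1+ψ₁(Kᵢ−1)) = 0.
g(0) = ΣzᵢKᵢ − 1 = 0.702 and g(1) = 1 − Σzᵢ/Kᵢ = -0.438, so a root lies in (0, 1).
Newton iteration, ψ₁⁰ = 0.5:
  ψ₁ = 0.500: g = 0.1006, g' = -0.845 → ψ₁ = 0.619
Converged at ψ₁ = 0.619.
Drum-1 compositions:
  1: x = 0.222, y = 0.660
  2: x = 0.287, y = 0.195
  3: x = 0.491, y = 0.146
Drum-2 feed = drum-1 vapor: z₂ = (0.6595, 0.1948, 0.1457).
Drum 2:
Rachford–Rice: g(ψ₂) = Σ zᵢ(Kᵢ−1)/(1+ψ₂(Kᵢ−1)) = 0.
Feasibility: ΣzᵢKᵢ = 1.109, Σzᵢ/Kᵢ = 1.925 — both > 1, two phases present.
Iterate (Newton) starting at ψ₂ = 0.5:
  ψ₂ = 0.500: g = -0.1179, g' = -0.612 → ψ₂ = 0.307
  ψ₂ = 0.307: g = -0.0165, g' = -0.461 → ψ₂ = 0.272
  ψ₂ = 0.272: g = -0.0003, g' = -0.444 → ψ₂ = 0.271
Converged at ψ₂ = 0.271.
  1: x = 0.575, y = 0.888
  2: x = 0.236, y = 0.083
  3: x = 0.189, y = 0.029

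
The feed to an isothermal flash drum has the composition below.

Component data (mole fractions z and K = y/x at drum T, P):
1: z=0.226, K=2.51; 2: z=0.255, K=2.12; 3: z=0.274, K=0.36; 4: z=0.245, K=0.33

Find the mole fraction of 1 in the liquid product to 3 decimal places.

Let ψ = V/F and solve Σ zᵢ(Kᵢ−1)/(1+ψ(Kᵢ−1)) = 0.
g(0) = ΣzᵢKᵢ − 1 = 0.287 and g(1) = 1 − Σzᵢ/Kᵢ = -0.714, so a root lies in (0, 1).
Newton iteration, ψ⁰ = 0.43:
  ψ = 0.430: g = -0.0728, g' = -0.766 → ψ = 0.335
  ψ = 0.335: g = -0.0005, g' = -0.761 → ψ = 0.334
Converged at ψ = 0.334.
Compositions from xᵢ = zᵢ/(1+ψ(Kᵢ−1)), yᵢ = Kᵢxᵢ:
  1: x = 0.150, y = 0.377
  2: x = 0.186, y = 0.393
  3: x = 0.349, y = 0.125
  4: x = 0.316, y = 0.104

x_1 = 0.150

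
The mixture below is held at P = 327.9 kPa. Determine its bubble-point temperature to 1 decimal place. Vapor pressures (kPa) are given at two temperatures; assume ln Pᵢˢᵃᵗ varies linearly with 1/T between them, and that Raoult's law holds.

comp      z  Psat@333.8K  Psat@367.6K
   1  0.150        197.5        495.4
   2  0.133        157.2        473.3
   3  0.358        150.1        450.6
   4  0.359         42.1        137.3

T = 365.6 K

Bubble-point temperature: ΣzᵢPᵢˢᵃᵗ(T) = P. Interpolate ln Pᵢˢᵃᵗ = aᵢ + bᵢ/T.
  T = 333.8 K: ΣzᵢPᵢˢᵃᵗ = 119.38 kPa
  T = 367.6 K: ΣzᵢPᵢˢᵃᵗ = 347.86 kPa
  T = 350.7 K: ΣzᵢPᵢˢᵃᵗ = 208.91 kPa
  T = 359.1 K: ΣzᵢPᵢˢᵃᵗ = 270.74 kPa
  T = 363.4 K: ΣzᵢPᵢˢᵃᵗ = 307.78 kPa
  T = 365.5 K: ΣzᵢPᵢˢᵃᵗ = 327.32 kPa
Interpolating between 365.5 K and 367.6 K gives T ≈ 365.6 K.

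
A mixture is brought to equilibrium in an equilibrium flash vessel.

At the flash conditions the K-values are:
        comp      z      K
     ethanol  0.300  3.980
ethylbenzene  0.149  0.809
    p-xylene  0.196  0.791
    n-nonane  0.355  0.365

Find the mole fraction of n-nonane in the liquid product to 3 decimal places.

x_n-nonane = 0.491

Material balance + equilibrium reduce to Σ zᵢ(Kᵢ−1)/(1+ψ(Kᵢ−1)) = 0.
Feasibility: ΣzᵢKᵢ = 1.599, Σzᵢ/Kᵢ = 1.480 — both > 1, two phases present.
Iterate (Newton) starting at ψ = 0.5:
  ψ = 0.500: g = -0.0485, g' = -0.754 → ψ = 0.436
  ψ = 0.436: g = 0.0012, g' = -0.795 → ψ = 0.437
Converged at ψ = 0.437.
Compositions from xᵢ = zᵢ/(1+ψ(Kᵢ−1)), yᵢ = Kᵢxᵢ:
  ethanol: x = 0.130, y = 0.518
  ethylbenzene: x = 0.163, y = 0.132
  p-xylene: x = 0.216, y = 0.171
  n-nonane: x = 0.491, y = 0.179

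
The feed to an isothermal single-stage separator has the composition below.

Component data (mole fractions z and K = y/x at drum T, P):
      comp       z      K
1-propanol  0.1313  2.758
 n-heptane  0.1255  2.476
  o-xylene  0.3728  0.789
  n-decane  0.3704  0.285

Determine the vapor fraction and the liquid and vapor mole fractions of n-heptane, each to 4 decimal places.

ψ = 0.0894, x_n-heptane = 0.1109, y_n-heptane = 0.2745

Newton–Raphson from ψ = 0.31:
  ψ = 0.3100: g = -0.14793, g' = -0.6303 → ψ = 0.0753
  ψ = 0.0753: g = 0.01072, g' = -0.7666 → ψ = 0.0893
  ψ = 0.0893: g = 0.00012, g' = -0.7499 → ψ = 0.0894
Converged at ψ = 0.0894.
Compositions from xᵢ = zᵢ/(1+ψ(Kᵢ−1)), yᵢ = Kᵢxᵢ:
  1-propanol: x = 0.1135, y = 0.3129
  n-heptane: x = 0.1109, y = 0.2745
  o-xylene: x = 0.3800, y = 0.2998
  n-decane: x = 0.3957, y = 0.1128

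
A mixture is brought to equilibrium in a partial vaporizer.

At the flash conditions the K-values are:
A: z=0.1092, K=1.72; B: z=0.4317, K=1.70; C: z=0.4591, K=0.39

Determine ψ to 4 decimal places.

Material balance + equilibrium reduce to Σ zᵢ(Kᵢ−1)/(1+ψ(Kᵢ−1)) = 0.
Check two-phase: ΣzᵢKᵢ = 1.1008 > 1 and Σzᵢ/Kᵢ = 1.4946 > 1, so g(0) = 0.1008 > 0 and g(1) = -0.4946 < 0.
Iterate (Newton) starting at ψ = 0.5:
  ψ = 0.5000: g = -0.12129, g' = -0.5003 → ψ = 0.2576
  ψ = 0.2576: g = -0.00990, g' = -0.4326 → ψ = 0.2347
  ψ = 0.2347: g = -0.00003, g' = -0.4302 → ψ = 0.2346
Converged at ψ = 0.2346.

ψ = 0.2346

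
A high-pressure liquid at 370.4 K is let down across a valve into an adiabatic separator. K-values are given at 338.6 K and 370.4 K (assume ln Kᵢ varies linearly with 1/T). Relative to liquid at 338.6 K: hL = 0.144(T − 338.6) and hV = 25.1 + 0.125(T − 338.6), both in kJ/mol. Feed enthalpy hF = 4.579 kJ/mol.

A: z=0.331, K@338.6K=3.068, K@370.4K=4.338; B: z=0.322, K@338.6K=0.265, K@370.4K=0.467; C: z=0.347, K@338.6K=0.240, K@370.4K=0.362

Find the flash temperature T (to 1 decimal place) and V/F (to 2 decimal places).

Adiabatic flash: solve Rachford–Rice at each trial T, then check hF = ψ·hV(T) + (1−ψ)·hL(T).
  T = 338.6 K: K = (3.068, 0.265, 0.240), RR gives ψ = 0.119, H_out = 2.987 kJ/mol
  T = 370.4 K: K = (4.338, 0.467, 0.362), RR gives ψ = 0.362, H_out = 13.442 kJ/mol
  T = 354.5 K: K = (3.677, 0.356, 0.297), RR gives ψ = 0.241, H_out = 8.261 kJ/mol
  T = 346.6 K: K = (3.367, 0.309, 0.268), RR gives ψ = 0.182, H_out = 5.692 kJ/mol
  T = 342.6 K: K = (3.216, 0.286, 0.254), RR gives ψ = 0.151, H_out = 4.358 kJ/mol
  T = 344.6 K: K = (3.291, 0.297, 0.261), RR gives ψ = 0.167, H_out = 5.029 kJ/mol
Linear interpolation between T = 342.6 (H_out = 4.358) and T = 344.6 (H_out = 5.029) on hF = 4.579 gives T ≈ 343.3 K, at which ψ = 0.16.

T = 343.3 K, V/F = 0.16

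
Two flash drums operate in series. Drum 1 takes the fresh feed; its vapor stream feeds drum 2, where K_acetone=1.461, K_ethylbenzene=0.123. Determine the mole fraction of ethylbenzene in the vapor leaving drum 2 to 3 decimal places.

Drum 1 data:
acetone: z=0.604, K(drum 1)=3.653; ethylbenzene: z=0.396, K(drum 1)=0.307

y_ethylbenzene (drum 2) = 0.042

Drum 1:
Binary case is linear: z₁(K₁−1)(1+ψ₁(K₂−1)) + z₂(K₂−1)(1+ψ₁(K₁−1)) = 0
⇒ ψ₁ = [z₁(K₁−1)+z₂(K₂−1)] / [−(K₁−1)(K₂−1)] = 1.3280/1.8385 = 0.722
Drum-1 compositions:
  acetone: x = 0.207, y = 0.757
  ethylbenzene: x = 0.793, y = 0.243
Drum-2 feed = drum-1 vapor: z₂ = (0.7566, 0.2434).
Drum 2:
Let ψ₂ = V/F and solve Σ zᵢ(Kᵢ−1)/(1+ψ₂(Kᵢ−1)) = 0.
Check two-phase: ΣzᵢKᵢ = 1.135 > 1 and Σzᵢ/Kᵢ = 2.497 > 1, so g(0) = 0.135 > 0 and g(1) = -1.497 < 0.
Binary case is linear: z₁(K₁−1)(1+ψ₂(K₂−1)) + z₂(K₂−1)(1+ψ₂(K₁−1)) = 0
⇒ ψ₂ = [z₁(K₁−1)+z₂(K₂−1)] / [−(K₁−1)(K₂−1)] = 0.1353/0.4043 = 0.335
  acetone: x = 0.655, y = 0.958
  ethylbenzene: x = 0.345, y = 0.042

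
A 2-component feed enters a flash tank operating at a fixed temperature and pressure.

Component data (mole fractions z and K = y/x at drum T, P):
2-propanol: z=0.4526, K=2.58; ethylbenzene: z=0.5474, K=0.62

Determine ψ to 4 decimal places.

ψ = 0.8446

Binary case is linear: z₁(K₁−1)(1+ψ(K₂−1)) + z₂(K₂−1)(1+ψ(K₁−1)) = 0
⇒ ψ = [z₁(K₁−1)+z₂(K₂−1)] / [−(K₁−1)(K₂−1)] = 0.50710/0.60040 = 0.8446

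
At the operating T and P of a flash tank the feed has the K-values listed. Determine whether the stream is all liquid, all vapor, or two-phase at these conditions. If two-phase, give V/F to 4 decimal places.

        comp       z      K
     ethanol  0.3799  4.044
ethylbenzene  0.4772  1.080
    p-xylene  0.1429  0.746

all vapor

ΣzᵢKᵢ = 2.1583; Σzᵢ/Kᵢ = 0.7273.
Since Σzᵢ/Kᵢ < 1 the mixture is above its dew point — single vapor phase.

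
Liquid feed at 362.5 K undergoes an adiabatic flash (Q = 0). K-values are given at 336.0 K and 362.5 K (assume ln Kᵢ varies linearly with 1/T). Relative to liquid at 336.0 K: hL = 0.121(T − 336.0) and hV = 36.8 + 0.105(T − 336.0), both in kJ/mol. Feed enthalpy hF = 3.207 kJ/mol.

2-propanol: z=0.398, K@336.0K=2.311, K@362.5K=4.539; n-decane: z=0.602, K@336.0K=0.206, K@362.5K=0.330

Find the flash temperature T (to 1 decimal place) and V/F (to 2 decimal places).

T = 337.7 K, V/F = 0.08

Adiabatic flash: solve Rachford–Rice at each trial T, then check hF = ψ·hV(T) + (1−ψ)·hL(T).
  T = 336.0 K: K = (2.311, 0.206), RR gives ψ = 0.042, H_out = 1.548 kJ/mol
  T = 362.5 K: K = (4.539, 0.330), RR gives ψ = 0.424, H_out = 18.627 kJ/mol
  T = 349.2 K: K = (3.276, 0.263), RR gives ψ = 0.275, H_out = 11.676 kJ/mol
  T = 342.6 K: K = (2.761, 0.233), RR gives ψ = 0.177, H_out = 7.301 kJ/mol
  T = 339.3 K: K = (2.528, 0.219), RR gives ψ = 0.116, H_out = 4.657 kJ/mol
  T = 337.6 K: K = (2.414, 0.212), RR gives ψ = 0.080, H_out = 3.124 kJ/mol
Linear interpolation between T = 337.6 (H_out = 3.124) and T = 339.3 (H_out = 4.657) on hF = 3.207 gives T ≈ 337.7 K, at which ψ = 0.08.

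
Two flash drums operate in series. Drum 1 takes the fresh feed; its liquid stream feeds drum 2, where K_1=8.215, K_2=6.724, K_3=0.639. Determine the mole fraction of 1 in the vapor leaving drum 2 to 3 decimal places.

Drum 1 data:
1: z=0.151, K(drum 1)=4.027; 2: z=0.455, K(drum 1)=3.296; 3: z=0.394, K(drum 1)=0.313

Drum 1:
Let ψ₁ = V/F and solve Σ zᵢ(Kᵢ−1)/(1+ψ₁(Kᵢ−1)) = 0.
Feasibility: ΣzᵢKᵢ = 2.231, Σzᵢ/Kᵢ = 1.434 — both > 1, two phases present.
Newton iteration, ψ₁⁰ = 0.5:
  ψ₁ = 0.500: g = 0.2559, g' = -1.170 → ψ₁ = 0.719
  ψ₁ = 0.719: g = 0.0035, g' = -1.204 → ψ₁ = 0.722
Converged at ψ₁ = 0.722.
Drum-1 compositions:
  1: x = 0.047, y = 0.191
  2: x = 0.171, y = 0.564
  3: x = 0.781, y = 0.245
Drum-2 feed = drum-1 liquid: z₂ = (0.0474, 0.1713, 0.7813).
Drum 2:
Newton–Raphson from ψ₂ = 0.5:
  ψ₂ = 0.500: g = -0.0161, g' = -0.644 → ψ₂ = 0.475
  ψ₂ = 0.475: g = 0.0004, g' = -0.680 → ψ₂ = 0.476
Converged at ψ₂ = 0.476.
  1: x = 0.011, y = 0.088
  2: x = 0.046, y = 0.309
  3: x = 0.943, y = 0.603

y_1 (drum 2) = 0.088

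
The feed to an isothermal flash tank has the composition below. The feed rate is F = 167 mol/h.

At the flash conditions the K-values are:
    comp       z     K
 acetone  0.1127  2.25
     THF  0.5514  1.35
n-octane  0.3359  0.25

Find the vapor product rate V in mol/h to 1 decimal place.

V = 32.1 mol/h

Iterate (Newton) starting at β = 0.5:
  β = 0.5000: g = -0.15214, g' = -0.5993 → β = 0.2461
  β = 0.2461: g = -0.02355, g' = -0.4444 → β = 0.1932
  β = 0.1932: g = -0.00036, g' = -0.4319 → β = 0.1923
Converged at β = 0.1923.
Then V = β·F = 0.1923·167 = 32.1 mol/h and L = F − V = 134.9 mol/h.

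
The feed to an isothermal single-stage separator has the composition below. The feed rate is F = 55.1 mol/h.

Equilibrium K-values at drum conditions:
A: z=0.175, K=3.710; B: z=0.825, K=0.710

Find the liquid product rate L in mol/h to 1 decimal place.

L = 38.6 mol/h

Let ψ = V/F and solve Σ zᵢ(Kᵢ−1)/(1+ψ(Kᵢ−1)) = 0.
Feasibility: ΣzᵢKᵢ = 1.235, Σzᵢ/Kᵢ = 1.209 — both > 1, two phases present.
Binary case is linear: z₁(K₁−1)(1+ψ(K₂−1)) + z₂(K₂−1)(1+ψ(K₁−1)) = 0
⇒ ψ = [z₁(K₁−1)+z₂(K₂−1)] / [−(K₁−1)(K₂−1)] = 0.2350/0.7859 = 0.299
Then V = ψ·F = 0.2990·55.1 = 16.5 mol/h and L = F − V = 38.6 mol/h.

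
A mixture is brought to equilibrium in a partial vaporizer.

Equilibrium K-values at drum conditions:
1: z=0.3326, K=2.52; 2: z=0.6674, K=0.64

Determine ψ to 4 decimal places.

Let ψ = V/F and solve Σ zᵢ(Kᵢ−1)/(1+ψ(Kᵢ−1)) = 0.
Check two-phase: ΣzᵢKᵢ = 1.2653 > 1 and Σzᵢ/Kᵢ = 1.1748 > 1, so g(0) = 0.2653 > 0 and g(1) = -0.1748 < 0.
Binary case is linear: z₁(K₁−1)(1+ψ(K₂−1)) + z₂(K₂−1)(1+ψ(K₁−1)) = 0
⇒ ψ = [z₁(K₁−1)+z₂(K₂−1)] / [−(K₁−1)(K₂−1)] = 0.26529/0.54720 = 0.4848

ψ = 0.4848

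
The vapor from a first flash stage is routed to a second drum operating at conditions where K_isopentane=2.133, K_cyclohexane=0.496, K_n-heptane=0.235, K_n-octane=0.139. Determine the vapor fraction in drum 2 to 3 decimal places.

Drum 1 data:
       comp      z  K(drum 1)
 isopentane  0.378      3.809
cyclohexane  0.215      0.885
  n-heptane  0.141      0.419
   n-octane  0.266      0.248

Drum 1:
Rachford–Rice: g(ψ₁) = Σ zᵢ(Kᵢ−1)/(1+ψ₁(Kᵢ−1)) = 0.
g(0) = ΣzᵢKᵢ − 1 = 0.755 and g(1) = 1 − Σzᵢ/Kᵢ = -0.751, so a root lies in (0, 1).
Newton–Raphson from ψ₁ = 0.5:
  ψ₁ = 0.500: g = -0.0207, g' = -1.000 → ψ₁ = 0.479
Converged at ψ₁ = 0.479.
Drum-1 compositions:
  isopentane: x = 0.161, y = 0.614
  cyclohexane: x = 0.228, y = 0.201
  n-heptane: x = 0.195, y = 0.082
  n-octane: x = 0.416, y = 0.103
Drum-2 feed = drum-1 vapor: z₂ = (0.6136, 0.2014, 0.0819, 0.1032).
Drum 2:
Rachford–Rice: g(ψ₂) = Σ zᵢ(Kᵢ−1)/(1+ψ₂(Kᵢ−1)) = 0.
Feasibility: ΣzᵢKᵢ = 1.442, Σzᵢ/Kᵢ = 1.784 — both > 1, two phases present.
Iterate (Newton) starting at ψ₂ = 0.68:
  ψ₂ = 0.680: g = -0.1066, g' = -1.023 → ψ₂ = 0.576
  ψ₂ = 0.576: g = -0.0104, g' = -0.844 → ψ₂ = 0.564
  ψ₂ = 0.564: g = -0.0001, g' = -0.830 → ψ₂ = 0.563
Converged at ψ₂ = 0.563.
  isopentane: x = 0.375, y = 0.799
  cyclohexane: x = 0.281, y = 0.139
  n-heptane: x = 0.144, y = 0.034
  n-octane: x = 0.200, y = 0.028

V/F (drum 2) = 0.563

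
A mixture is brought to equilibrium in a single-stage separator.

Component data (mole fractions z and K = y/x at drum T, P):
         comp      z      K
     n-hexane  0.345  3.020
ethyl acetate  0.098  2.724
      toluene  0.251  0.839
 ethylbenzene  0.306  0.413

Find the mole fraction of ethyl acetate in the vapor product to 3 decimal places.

y_ethyl acetate = 0.119

Newton–Raphson from β = 0.59:
  β = 0.590: g = 0.0823, g' = -0.619 → β = 0.723
  β = 0.723: g = 0.0007, g' = -0.617 → β = 0.724
Converged at β = 0.724.
Compositions from xᵢ = zᵢ/(1+β(Kᵢ−1)), yᵢ = Kᵢxᵢ:
  n-hexane: x = 0.140, y = 0.423
  ethyl acetate: x = 0.044, y = 0.119
  toluene: x = 0.284, y = 0.238
  ethylbenzene: x = 0.532, y = 0.220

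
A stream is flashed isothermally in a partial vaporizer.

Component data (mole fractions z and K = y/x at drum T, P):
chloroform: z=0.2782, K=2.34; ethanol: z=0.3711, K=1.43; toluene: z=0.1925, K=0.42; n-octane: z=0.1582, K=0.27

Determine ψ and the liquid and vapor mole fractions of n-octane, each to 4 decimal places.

Material balance + equilibrium reduce to Σ zᵢ(Kᵢ−1)/(1+ψ(Kᵢ−1)) = 0.
Check two-phase: ΣzᵢKᵢ = 1.3052 > 1 and Σzᵢ/Kᵢ = 1.4227 > 1, so g(0) = 0.3052 > 0 and g(1) = -0.4227 < 0.
Newton–Raphson from ψ = 0.63:
  ψ = 0.6300: g = -0.06206, g' = -0.6392 → ψ = 0.5329
  ψ = 0.5329: g = -0.00331, g' = -0.5769 → ψ = 0.5272
Converged at ψ = 0.5272.
Compositions from xᵢ = zᵢ/(1+ψ(Kᵢ−1)), yᵢ = Kᵢxᵢ:
  chloroform: x = 0.1630, y = 0.3815
  ethanol: x = 0.3025, y = 0.4326
  toluene: x = 0.2773, y = 0.1165
  n-octane: x = 0.2572, y = 0.0694

ψ = 0.5272, x_n-octane = 0.2572, y_n-octane = 0.0694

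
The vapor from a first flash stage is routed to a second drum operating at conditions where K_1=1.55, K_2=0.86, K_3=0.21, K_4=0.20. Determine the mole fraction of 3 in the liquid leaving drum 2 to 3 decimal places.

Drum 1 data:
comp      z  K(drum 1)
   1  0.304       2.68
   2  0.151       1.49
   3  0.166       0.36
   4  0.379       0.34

x_3 (drum 2) = 0.095

Drum 1:
Let ψ₁ = V/F and solve Σ zᵢ(Kᵢ−1)/(1+ψ₁(Kᵢ−1)) = 0.
g(0) = ΣzᵢKᵢ − 1 = 0.228 and g(1) = 1 − Σzᵢ/Kᵢ = -0.791, so a root lies in (0, 1).
Iterate (Newton) starting at ψ₁ = 0.5:
  ψ₁ = 0.500: g = -0.1926, g' = -0.792 → ψ₁ = 0.257
  ψ₁ = 0.257: g = -0.0058, g' = -0.784 → ψ₁ = 0.249
Converged at ψ₁ = 0.249.
Drum-1 compositions:
  1: x = 0.214, y = 0.574
  2: x = 0.135, y = 0.200
  3: x = 0.198, y = 0.071
  4: x = 0.454, y = 0.154
Drum-2 feed = drum-1 vapor: z₂ = (0.5741, 0.2005, 0.0711, 0.1543).
Drum 2:
Material balance + equilibrium reduce to Σ zᵢ(Kᵢ−1)/(1+ψ₂(Kᵢ−1)) = 0.
Feasibility: ΣzᵢKᵢ = 1.108, Σzᵢ/Kᵢ = 1.713 — both > 1, two phases present.
Newton–Raphson from ψ₂ = 0.5:
  ψ₂ = 0.500: g = -0.0810, g' = -0.507 → ψ₂ = 0.340
  ψ₂ = 0.340: g = -0.0098, g' = -0.397 → ψ₂ = 0.315
Converged at ψ₂ = 0.315.
  1: x = 0.489, y = 0.758
  2: x = 0.210, y = 0.180
  3: x = 0.095, y = 0.020
  4: x = 0.206, y = 0.041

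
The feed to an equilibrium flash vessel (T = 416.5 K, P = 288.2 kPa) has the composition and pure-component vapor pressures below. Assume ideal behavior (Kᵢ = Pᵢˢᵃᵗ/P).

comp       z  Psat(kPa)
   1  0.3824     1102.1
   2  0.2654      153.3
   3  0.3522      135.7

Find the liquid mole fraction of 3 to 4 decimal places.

x_3 = 0.4933

Raoult's law: Kᵢ = Pᵢˢᵃᵗ/P = Pᵢˢᵃᵗ/288.2.
  K_1 = 1102.1/288.2 = 3.824080, K_2 = 153.3/288.2 = 0.531922, K_3 = 135.7/288.2 = 0.470854
Rachford–Rice: g(β) = Σ zᵢ(Kᵢ−1)/(1+β(Kᵢ−1)) = 0.
g(0) = ΣzᵢKᵢ − 1 = 0.7693 and g(1) = 1 − Σzᵢ/Kᵢ = -0.3469, so a root lies in (0, 1).
Newton iteration, β⁰ = 0.31:
  β = 0.3100: g = 0.20757, g' = -1.0877 → β = 0.5008
  β = 0.5008: g = 0.03146, g' = -0.8050 → β = 0.5399
  β = 0.5399: g = 0.00059, g' = -0.7758 → β = 0.5407
Converged at β = 0.5407.
Compositions from xᵢ = zᵢ/(1+β(Kᵢ−1)), yᵢ = Kᵢxᵢ:
  1: x = 0.1513, y = 0.5787
  2: x = 0.3553, y = 0.1890
  3: x = 0.4933, y = 0.2323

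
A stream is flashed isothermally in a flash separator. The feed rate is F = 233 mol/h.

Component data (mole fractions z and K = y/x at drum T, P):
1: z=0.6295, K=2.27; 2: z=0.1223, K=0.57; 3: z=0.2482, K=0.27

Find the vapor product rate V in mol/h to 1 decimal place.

V = 157.0 mol/h

Material balance + equilibrium reduce to Σ zᵢ(Kᵢ−1)/(1+β(Kᵢ−1)) = 0.
Check two-phase: ΣzᵢKᵢ = 1.5657 > 1 and Σzᵢ/Kᵢ = 1.4111 > 1, so g(0) = 0.5657 > 0 and g(1) = -0.4111 < 0.
Iterate (Newton) starting at β = 0.61:
  β = 0.6100: g = 0.05255, g' = -0.7938 → β = 0.6762
  β = 0.6762: g = -0.00186, g' = -0.8547 → β = 0.6740
Converged at β = 0.6740.
Then V = β·F = 0.6740·233 = 157.0 mol/h and L = F − V = 76.0 mol/h.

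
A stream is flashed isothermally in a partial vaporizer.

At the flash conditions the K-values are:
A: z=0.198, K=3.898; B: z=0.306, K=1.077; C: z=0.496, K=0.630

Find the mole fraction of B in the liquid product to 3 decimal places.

x_B = 0.293

Rachford–Rice: g(β) = Σ zᵢ(Kᵢ−1)/(1+β(Kᵢ−1)) = 0.
g(0) = ΣzᵢKᵢ − 1 = 0.414 and g(1) = 1 − Σzᵢ/Kᵢ = -0.122, so a root lies in (0, 1).
Iterate (Newton) starting at β = 0.46:
  β = 0.460: g = 0.0475, g' = -0.406 → β = 0.577
  β = 0.577: g = 0.0039, g' = -0.344 → β = 0.589
Converged at β = 0.589.
Compositions from xᵢ = zᵢ/(1+β(Kᵢ−1)), yᵢ = Kᵢxᵢ:
  A: x = 0.073, y = 0.285
  B: x = 0.293, y = 0.315
  C: x = 0.634, y = 0.399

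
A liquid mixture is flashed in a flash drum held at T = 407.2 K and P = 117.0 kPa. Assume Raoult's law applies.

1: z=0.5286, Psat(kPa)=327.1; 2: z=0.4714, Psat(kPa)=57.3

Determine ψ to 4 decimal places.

ψ = 0.7734

Raoult's law: Kᵢ = Pᵢˢᵃᵗ/P = Pᵢˢᵃᵗ/117.0.
  K_1 = 327.1/117.0 = 2.795726, K_2 = 57.3/117.0 = 0.489744
Let ψ = V/F and solve Σ zᵢ(Kᵢ−1)/(1+ψ(Kᵢ−1)) = 0.
g(0) = ΣzᵢKᵢ − 1 = 0.7087 and g(1) = 1 − Σzᵢ/Kᵢ = -0.1516, so a root lies in (0, 1).
Binary case is linear: z₁(K₁−1)(1+ψ(K₂−1)) + z₂(K₂−1)(1+ψ(K₁−1)) = 0
⇒ ψ = [z₁(K₁−1)+z₂(K₂−1)] / [−(K₁−1)(K₂−1)] = 0.70869/0.91628 = 0.7734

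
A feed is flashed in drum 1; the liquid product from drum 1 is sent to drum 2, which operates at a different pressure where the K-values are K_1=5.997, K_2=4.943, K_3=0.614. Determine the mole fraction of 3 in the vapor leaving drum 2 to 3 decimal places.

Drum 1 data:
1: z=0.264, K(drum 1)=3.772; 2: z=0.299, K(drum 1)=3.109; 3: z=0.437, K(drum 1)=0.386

y_3 (drum 2) = 0.564

Drum 1:
Rachford–Rice: g(ψ₁) = Σ zᵢ(Kᵢ−1)/(1+ψ₁(Kᵢ−1)) = 0.
Feasibility: ΣzᵢKᵢ = 2.094, Σzᵢ/Kᵢ = 1.298 — both > 1, two phases present.
Iterate (Newton) starting at ψ₁ = 0.5:
  ψ₁ = 0.500: g = 0.2265, g' = -1.014 → ψ₁ = 0.723
  ψ₁ = 0.723: g = 0.0106, g' = -0.966 → ψ₁ = 0.734
Converged at ψ₁ = 0.734.
Drum-1 compositions:
  1: x = 0.087, y = 0.328
  2: x = 0.117, y = 0.365
  3: x = 0.796, y = 0.307
Drum-2 feed = drum-1 liquid: z₂ = (0.0870, 0.1173, 0.7957).
Drum 2:
Newton–Raphson from ψ₂ = 0.62:
  ψ₂ = 0.620: g = -0.1634, g' = -0.488 → ψ₂ = 0.285
  ψ₂ = 0.285: g = 0.0519, g' = -0.923 → ψ₂ = 0.341
  ψ₂ = 0.341: g = 0.0041, g' = -0.785 → ψ₂ = 0.347
Converged at ψ₂ = 0.347.
  1: x = 0.032, y = 0.191
  2: x = 0.050, y = 0.245
  3: x = 0.919, y = 0.564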